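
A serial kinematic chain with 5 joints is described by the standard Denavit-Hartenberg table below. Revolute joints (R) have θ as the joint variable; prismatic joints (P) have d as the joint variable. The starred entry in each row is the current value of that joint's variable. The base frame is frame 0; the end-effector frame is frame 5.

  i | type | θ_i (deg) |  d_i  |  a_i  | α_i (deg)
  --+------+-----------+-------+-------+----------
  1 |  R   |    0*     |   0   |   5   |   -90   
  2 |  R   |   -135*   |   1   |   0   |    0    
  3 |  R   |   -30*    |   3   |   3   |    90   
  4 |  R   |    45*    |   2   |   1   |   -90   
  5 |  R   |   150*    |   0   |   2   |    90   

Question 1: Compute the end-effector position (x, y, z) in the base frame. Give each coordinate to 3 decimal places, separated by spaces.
after link 1: o_1 = (5.0000, 0.0000, 0.0000)
after link 2: o_2 = (5.0000, 1.0000, 0.0000)
after link 3: o_3 = (2.1022, 4.0000, 0.7765)
after link 4: o_4 = (0.9016, 4.7071, -0.9724)
after link 5: o_5 = (2.3434, 3.4824, -0.3234)

2.343 3.482 -0.323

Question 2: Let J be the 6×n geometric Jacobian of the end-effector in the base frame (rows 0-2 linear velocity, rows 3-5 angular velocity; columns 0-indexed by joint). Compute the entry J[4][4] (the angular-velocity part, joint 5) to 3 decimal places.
0.707

axis z_4 = (0.6830,0.7071,-0.1830); lever o_n−o_4 = (1.4418,-1.2247,0.6489)
cross product → J_v[:, 4] = (0.2347,-0.7071,-1.8560)
J_ω[:, 4] = z_4
entry J[4][4] = 0.7071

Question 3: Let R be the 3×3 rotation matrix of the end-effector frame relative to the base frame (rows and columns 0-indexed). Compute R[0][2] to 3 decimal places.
End-effector z-axis (col 2 of R) = (-0.1174,0.3536,0.9280)
R[0][2] = -0.1174

-0.117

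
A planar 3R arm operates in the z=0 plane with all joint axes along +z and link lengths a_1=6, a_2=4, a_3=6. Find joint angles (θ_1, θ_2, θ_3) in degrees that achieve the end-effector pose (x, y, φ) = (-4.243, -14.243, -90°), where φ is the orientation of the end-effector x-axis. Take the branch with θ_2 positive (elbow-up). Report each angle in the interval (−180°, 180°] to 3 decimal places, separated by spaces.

wrist centre = target − a_3·(cos φ, sin φ) = (-4.2430, -8.2430)
cos θ_2 = (85.9501−6²−4²)/(2·6·4) = 0.7073; θ_2 = 44.9849° (elbow-up)
β = atan2(-8.2430,-4.2430) = -117.2367°; ψ = atan2(2.8277,8.8292) = 17.7585°
θ_1 = β − ψ = -134.9951°
θ_3 = φ − θ_1 − θ_2 = 0.0103° (wrapped to (-180°,180°])

-134.995 44.985 0.010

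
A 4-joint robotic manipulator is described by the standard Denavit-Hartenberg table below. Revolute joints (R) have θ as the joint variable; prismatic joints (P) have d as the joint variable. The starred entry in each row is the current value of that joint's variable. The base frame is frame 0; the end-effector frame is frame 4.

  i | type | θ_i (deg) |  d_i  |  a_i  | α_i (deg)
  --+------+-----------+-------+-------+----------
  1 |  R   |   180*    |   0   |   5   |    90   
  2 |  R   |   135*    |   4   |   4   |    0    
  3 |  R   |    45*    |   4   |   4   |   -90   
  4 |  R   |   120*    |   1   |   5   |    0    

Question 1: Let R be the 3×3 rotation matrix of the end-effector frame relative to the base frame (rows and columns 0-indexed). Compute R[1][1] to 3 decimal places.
0.500

End-effector y-axis (col 1 of R) = (-0.8660,0.5000,-0.0000)
R[1][1] = 0.5000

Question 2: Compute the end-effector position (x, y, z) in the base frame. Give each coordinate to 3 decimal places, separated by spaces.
after link 1: o_1 = (-5.0000, 0.0000, 0.0000)
after link 2: o_2 = (-2.1716, 4.0000, 2.8284)
after link 3: o_3 = (1.8284, 8.0000, 2.8284)
after link 4: o_4 = (-0.6716, 3.6699, 1.8284)

-0.672 3.670 1.828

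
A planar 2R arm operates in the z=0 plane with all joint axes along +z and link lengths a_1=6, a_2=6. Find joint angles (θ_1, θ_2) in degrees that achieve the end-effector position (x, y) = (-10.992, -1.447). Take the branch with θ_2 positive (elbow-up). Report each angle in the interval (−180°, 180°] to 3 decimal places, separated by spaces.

cos θ_2 = (122.9179−6²−6²)/(2·6·6) = 0.7072; θ_2 = 44.9930° (elbow-up)
β = atan2(-1.4470,-10.9920) = -172.5006°; ψ = atan2(4.2421,10.2432) = 22.4965°
θ_1 = β − ψ = -194.9972°

165.003 44.993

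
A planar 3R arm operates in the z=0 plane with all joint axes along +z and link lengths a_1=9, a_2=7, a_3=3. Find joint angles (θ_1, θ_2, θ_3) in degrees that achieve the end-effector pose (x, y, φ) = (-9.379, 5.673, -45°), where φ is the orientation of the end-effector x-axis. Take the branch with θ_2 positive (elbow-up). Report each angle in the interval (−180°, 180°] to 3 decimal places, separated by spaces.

wrist centre = target − a_3·(cos φ, sin φ) = (-11.5003, 7.7943)
cos θ_2 = (193.0088−9²−7²)/(2·9·7) = 0.5001; θ_2 = 59.9954° (elbow-up)
β = atan2(7.7943,-11.5003) = 145.8726°; ψ = atan2(6.0619,12.5005) = 25.8703°
θ_1 = β − ψ = 120.0024°
θ_3 = φ − θ_1 − θ_2 = 135.0023° (wrapped to (-180°,180°])

120.002 59.995 135.002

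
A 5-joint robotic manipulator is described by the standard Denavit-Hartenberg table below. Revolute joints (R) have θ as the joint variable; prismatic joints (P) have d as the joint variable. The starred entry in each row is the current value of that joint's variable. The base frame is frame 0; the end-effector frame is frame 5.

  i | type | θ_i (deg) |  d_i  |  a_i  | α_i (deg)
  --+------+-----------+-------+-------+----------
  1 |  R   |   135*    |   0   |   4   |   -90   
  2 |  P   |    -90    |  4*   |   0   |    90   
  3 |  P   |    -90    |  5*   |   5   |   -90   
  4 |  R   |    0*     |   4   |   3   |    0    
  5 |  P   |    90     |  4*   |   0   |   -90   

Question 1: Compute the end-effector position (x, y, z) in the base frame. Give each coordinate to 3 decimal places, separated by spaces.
3.536 2.121 8.000

after link 1: o_1 = (-2.8284, 2.8284, 0.0000)
after link 2: o_2 = (-5.6569, 0.0000, 0.0000)
after link 3: o_3 = (1.4142, 0.0000, 0.0000)
after link 4: o_4 = (3.5355, 2.1213, 4.0000)
after link 5: o_5 = (3.5355, 2.1213, 8.0000)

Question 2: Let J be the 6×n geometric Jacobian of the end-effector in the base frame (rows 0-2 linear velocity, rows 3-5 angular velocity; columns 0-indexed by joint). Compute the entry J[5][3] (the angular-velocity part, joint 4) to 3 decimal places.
1.000

axis z_3 = (0.0000,0.0000,1.0000); lever o_n−o_3 = (2.1213,2.1213,8.0000)
cross product → J_v[:, 3] = (-2.1213,2.1213,0.0000)
J_ω[:, 3] = z_3
entry J[5][3] = 1.0000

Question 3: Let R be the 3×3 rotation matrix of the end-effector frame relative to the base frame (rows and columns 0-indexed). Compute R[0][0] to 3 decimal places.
-0.707

End-effector x-axis (col 0 of R) = (-0.7071,0.7071,0.0000)
R[0][0] = -0.7071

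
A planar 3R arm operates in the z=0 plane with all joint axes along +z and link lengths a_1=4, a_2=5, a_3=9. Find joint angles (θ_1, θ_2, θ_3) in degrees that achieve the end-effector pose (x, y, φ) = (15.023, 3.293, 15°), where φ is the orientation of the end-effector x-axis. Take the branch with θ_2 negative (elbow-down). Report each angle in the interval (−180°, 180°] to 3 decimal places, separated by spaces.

wrist centre = target − a_3·(cos φ, sin φ) = (6.3297, 0.9636)
cos θ_2 = (40.9933−4²−5²)/(2·4·5) = -0.0002; θ_2 = -90.0096° (elbow-down)
β = atan2(0.9636,6.3297) = 8.6562°; ψ = atan2(-5.0000,3.9992) = -51.3461°
θ_1 = β − ψ = 60.0023°
θ_3 = φ − θ_1 − θ_2 = 45.0073° (wrapped to (-180°,180°])

60.002 -90.010 45.007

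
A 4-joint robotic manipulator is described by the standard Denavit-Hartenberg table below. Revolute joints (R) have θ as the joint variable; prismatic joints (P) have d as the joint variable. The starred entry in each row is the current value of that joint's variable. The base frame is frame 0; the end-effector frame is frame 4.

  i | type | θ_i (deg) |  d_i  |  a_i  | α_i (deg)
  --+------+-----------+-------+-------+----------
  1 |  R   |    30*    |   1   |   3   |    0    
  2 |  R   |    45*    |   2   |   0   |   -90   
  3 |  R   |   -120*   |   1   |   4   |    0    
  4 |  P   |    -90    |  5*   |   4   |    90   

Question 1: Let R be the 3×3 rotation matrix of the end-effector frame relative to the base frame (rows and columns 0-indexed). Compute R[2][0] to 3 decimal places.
End-effector x-axis (col 0 of R) = (-0.2241,-0.8365,-0.5000)
R[2][0] = -0.5000

-0.500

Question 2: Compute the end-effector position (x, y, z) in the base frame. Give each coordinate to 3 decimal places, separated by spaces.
after link 1: o_1 = (2.5981, 1.5000, 1.0000)
after link 2: o_2 = (2.5981, 1.5000, 3.0000)
after link 3: o_3 = (1.1145, -0.1730, 6.4641)
after link 4: o_4 = (-4.6117, -2.2250, 4.4641)

-4.612 -2.225 4.464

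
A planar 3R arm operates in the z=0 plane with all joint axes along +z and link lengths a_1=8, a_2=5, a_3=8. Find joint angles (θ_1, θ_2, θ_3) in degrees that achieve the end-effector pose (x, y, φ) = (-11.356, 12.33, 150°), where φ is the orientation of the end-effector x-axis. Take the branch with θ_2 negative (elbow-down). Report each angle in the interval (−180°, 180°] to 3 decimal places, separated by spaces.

149.999 -90.004 90.005

wrist centre = target − a_3·(cos φ, sin φ) = (-4.4278, 8.3300)
cos θ_2 = (88.9943−8²−5²)/(2·8·5) = -0.0001; θ_2 = -90.0041° (elbow-down)
β = atan2(8.3300,-4.4278) = 117.9928°; ψ = atan2(-5.0000,7.9996) = -32.0065°
θ_1 = β − ψ = 149.9993°
θ_3 = φ − θ_1 − θ_2 = 90.0048° (wrapped to (-180°,180°])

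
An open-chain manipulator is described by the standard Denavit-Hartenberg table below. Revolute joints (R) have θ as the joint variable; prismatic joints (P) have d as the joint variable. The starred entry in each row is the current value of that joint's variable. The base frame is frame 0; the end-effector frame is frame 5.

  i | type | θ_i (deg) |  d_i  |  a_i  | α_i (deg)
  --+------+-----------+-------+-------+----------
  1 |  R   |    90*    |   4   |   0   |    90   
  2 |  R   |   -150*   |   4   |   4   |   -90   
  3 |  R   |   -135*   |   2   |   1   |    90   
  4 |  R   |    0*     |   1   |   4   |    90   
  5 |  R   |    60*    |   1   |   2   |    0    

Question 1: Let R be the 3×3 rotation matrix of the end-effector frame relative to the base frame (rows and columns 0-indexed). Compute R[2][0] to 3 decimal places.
End-effector x-axis (col 0 of R) = (-0.2588,0.8365,0.4830)
R[2][0] = 0.4830

0.483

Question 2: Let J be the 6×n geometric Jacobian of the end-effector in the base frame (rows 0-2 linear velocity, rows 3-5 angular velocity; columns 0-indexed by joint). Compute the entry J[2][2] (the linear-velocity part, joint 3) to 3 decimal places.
-1.155

axis z_2 = (0.0000,0.5000,-0.8660); lever o_n−o_2 = (2.3108,5.8473,2.2212)
cross product → J_v[:, 2] = (6.1745,-2.0012,-1.1554)
J_ω[:, 2] = z_2
entry J[2][2] = -1.1554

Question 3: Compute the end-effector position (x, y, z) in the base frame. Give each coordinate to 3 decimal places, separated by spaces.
6.311 2.383 4.221

after link 1: o_1 = (0.0000, 0.0000, 4.0000)
after link 2: o_2 = (4.0000, -3.4641, 2.0000)
after link 3: o_3 = (4.7071, -1.8517, 0.6215)
after link 4: o_4 = (6.8284, 1.2101, 2.3893)
after link 5: o_5 = (6.3108, 2.3832, 4.2212)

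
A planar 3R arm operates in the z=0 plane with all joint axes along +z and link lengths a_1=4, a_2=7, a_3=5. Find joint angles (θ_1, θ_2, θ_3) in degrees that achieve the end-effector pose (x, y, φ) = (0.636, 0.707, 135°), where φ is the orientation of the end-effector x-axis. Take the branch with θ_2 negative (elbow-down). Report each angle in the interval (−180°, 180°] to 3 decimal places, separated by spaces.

66.722 -135.000 -156.722

wrist centre = target − a_3·(cos φ, sin φ) = (4.1715, -2.8285)
cos θ_2 = (25.4023−4²−7²)/(2·4·7) = -0.7071; θ_2 = -134.9996° (elbow-down)
β = atan2(-2.8285,4.1715) = -34.1395°; ψ = atan2(-4.9498,-0.9497) = -100.8613°
θ_1 = β − ψ = 66.7218°
θ_3 = φ − θ_1 − θ_2 = -156.7222° (wrapped to (-180°,180°])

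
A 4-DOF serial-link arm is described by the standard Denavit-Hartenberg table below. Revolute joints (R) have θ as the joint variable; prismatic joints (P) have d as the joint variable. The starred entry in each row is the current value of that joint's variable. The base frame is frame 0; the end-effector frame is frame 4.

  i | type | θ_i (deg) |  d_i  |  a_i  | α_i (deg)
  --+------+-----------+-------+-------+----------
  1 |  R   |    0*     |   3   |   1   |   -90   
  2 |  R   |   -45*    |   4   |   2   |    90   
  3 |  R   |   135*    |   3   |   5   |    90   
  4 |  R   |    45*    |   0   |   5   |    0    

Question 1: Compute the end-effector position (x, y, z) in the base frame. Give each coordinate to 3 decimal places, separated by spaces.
after link 1: o_1 = (1.0000, 0.0000, 3.0000)
after link 2: o_2 = (2.4142, 4.0000, 4.4142)
after link 3: o_3 = (-2.2071, 7.5355, 4.0355)
after link 4: o_4 = (-6.4749, 10.0355, 4.7678)

-6.475 10.036 4.768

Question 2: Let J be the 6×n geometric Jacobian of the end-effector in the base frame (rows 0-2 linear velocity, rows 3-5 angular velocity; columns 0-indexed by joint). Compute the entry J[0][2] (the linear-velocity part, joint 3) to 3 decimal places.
axis z_2 = (-0.7071,0.0000,0.7071); lever o_n−o_2 = (-8.8891,6.0355,0.3536)
cross product → J_v[:, 2] = (-4.2678,-6.0355,-4.2678)
J_ω[:, 2] = z_2
entry J[0][2] = -4.2678

-4.268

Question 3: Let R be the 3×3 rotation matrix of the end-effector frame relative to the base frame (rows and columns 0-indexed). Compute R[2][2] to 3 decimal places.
0.500

End-effector z-axis (col 2 of R) = (0.5000,0.7071,0.5000)
R[2][2] = 0.5000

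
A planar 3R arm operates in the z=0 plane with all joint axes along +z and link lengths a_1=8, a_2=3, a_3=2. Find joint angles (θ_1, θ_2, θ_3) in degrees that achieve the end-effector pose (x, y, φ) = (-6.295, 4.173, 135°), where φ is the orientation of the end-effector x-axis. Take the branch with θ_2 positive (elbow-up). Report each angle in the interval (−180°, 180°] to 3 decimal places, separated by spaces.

135.003 149.995 -149.997

wrist centre = target − a_3·(cos φ, sin φ) = (-4.8808, 2.7588)
cos θ_2 = (31.4330−8²−3²)/(2·8·3) = -0.8660; θ_2 = 149.9948° (elbow-up)
β = atan2(2.7588,-4.8808) = 150.5234°; ψ = atan2(1.5002,5.4021) = 15.5208°
θ_1 = β − ψ = 135.0026°
θ_3 = φ − θ_1 − θ_2 = -149.9973° (wrapped to (-180°,180°])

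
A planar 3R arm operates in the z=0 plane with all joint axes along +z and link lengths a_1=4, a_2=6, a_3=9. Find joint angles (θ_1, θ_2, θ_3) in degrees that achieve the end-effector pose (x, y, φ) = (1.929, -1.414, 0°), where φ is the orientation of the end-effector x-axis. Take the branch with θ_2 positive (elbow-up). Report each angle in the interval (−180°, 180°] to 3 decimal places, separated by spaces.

wrist centre = target − a_3·(cos φ, sin φ) = (-7.0710, -1.4140)
cos θ_2 = (51.9984−4²−6²)/(2·4·6) = -0.0000; θ_2 = 90.0019° (elbow-up)
β = atan2(-1.4140,-7.0710) = -168.6916°; ψ = atan2(6.0000,3.9998) = 56.3112°
θ_1 = β − ψ = -225.0028°
θ_3 = φ − θ_1 − θ_2 = 135.0010° (wrapped to (-180°,180°])

134.997 90.002 135.001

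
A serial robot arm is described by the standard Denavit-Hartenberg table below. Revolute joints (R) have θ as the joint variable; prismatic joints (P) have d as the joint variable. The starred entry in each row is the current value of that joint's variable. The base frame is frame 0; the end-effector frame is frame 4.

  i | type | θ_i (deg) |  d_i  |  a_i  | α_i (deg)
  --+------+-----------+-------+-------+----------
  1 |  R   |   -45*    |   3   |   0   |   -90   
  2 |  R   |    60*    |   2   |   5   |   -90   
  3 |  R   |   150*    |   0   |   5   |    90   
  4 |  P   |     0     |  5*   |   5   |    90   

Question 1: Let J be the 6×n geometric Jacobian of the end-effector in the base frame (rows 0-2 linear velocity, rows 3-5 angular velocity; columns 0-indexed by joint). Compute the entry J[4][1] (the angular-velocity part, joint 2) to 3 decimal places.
axis z_1 = (0.7071,0.7071,0.0000); lever o_n−o_1 = (-5.5934,-4.7730,1.0048)
cross product → J_v[:, 1] = (0.7105,-0.7105,0.5801)
J_ω[:, 1] = z_1
entry J[4][1] = 0.7071

0.707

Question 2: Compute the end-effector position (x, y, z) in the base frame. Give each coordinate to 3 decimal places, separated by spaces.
-5.593 -4.773 4.005

after link 1: o_1 = (0.0000, 0.0000, 3.0000)
after link 2: o_2 = (3.1820, -0.3536, -1.3301)
after link 3: o_3 = (-0.1167, -0.5904, 2.4199)
after link 4: o_4 = (-5.5934, -4.7730, 4.0048)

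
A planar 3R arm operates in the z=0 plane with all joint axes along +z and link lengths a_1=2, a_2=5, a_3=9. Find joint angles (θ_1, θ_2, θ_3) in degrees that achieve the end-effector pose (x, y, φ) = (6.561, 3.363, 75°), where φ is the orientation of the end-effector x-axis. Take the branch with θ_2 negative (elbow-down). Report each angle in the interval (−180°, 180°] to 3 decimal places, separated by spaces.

-29.998 -30.008 135.006

wrist centre = target − a_3·(cos φ, sin φ) = (4.2316, -5.3303)
cos θ_2 = (46.3191−2²−5²)/(2·2·5) = 0.8660; θ_2 = -30.0079° (elbow-down)
β = atan2(-5.3303,4.2316) = -51.5547°; ψ = atan2(-2.5006,6.3298) = -21.5566°
θ_1 = β − ψ = -29.9981°
θ_3 = φ − θ_1 − θ_2 = 135.0060° (wrapped to (-180°,180°])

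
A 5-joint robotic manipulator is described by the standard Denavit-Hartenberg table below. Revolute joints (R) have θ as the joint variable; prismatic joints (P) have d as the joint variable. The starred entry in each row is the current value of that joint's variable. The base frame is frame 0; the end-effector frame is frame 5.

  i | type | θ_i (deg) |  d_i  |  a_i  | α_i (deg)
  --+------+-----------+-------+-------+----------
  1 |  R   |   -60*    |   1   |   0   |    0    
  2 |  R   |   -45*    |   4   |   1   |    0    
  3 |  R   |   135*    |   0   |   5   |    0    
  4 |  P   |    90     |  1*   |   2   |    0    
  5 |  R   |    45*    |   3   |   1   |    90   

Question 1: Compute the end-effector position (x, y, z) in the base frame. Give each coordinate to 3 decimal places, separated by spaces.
2.105 3.525 9.000

after link 1: o_1 = (0.0000, 0.0000, 1.0000)
after link 2: o_2 = (-0.2588, -0.9659, 5.0000)
after link 3: o_3 = (4.0713, 1.5341, 5.0000)
after link 4: o_4 = (3.0713, 3.2661, 6.0000)
after link 5: o_5 = (2.1054, 3.5249, 9.0000)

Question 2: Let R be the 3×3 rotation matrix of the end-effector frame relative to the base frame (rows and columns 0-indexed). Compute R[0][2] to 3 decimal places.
0.259

End-effector z-axis (col 2 of R) = (0.2588,0.9659,0.0000)
R[0][2] = 0.2588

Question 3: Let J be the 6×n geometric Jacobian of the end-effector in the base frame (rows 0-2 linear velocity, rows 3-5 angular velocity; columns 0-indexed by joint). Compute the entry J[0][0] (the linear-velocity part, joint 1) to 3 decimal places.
axis z_0 = ẑ; lever o_n−o_0 = (2.1054,3.5249,9.0000)
cross product → J_v[:, 0] = (-3.5249,2.1054,0.0000)
J_ω[:, 0] = z_0
entry J[0][0] = -3.5249

-3.525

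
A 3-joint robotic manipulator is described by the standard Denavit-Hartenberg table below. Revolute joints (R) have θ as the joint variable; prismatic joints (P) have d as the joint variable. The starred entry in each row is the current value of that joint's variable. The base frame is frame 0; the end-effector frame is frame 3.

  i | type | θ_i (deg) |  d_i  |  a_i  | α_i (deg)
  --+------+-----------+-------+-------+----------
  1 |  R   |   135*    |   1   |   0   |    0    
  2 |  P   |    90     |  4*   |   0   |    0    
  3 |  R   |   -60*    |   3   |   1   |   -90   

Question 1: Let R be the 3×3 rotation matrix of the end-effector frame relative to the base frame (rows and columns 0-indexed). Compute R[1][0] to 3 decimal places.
0.259

End-effector x-axis (col 0 of R) = (-0.9659,0.2588,0.0000)
R[1][0] = 0.2588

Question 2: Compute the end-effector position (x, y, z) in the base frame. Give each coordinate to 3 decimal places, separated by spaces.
after link 1: o_1 = (0.0000, 0.0000, 1.0000)
after link 2: o_2 = (0.0000, 0.0000, 5.0000)
after link 3: o_3 = (-0.9659, 0.2588, 8.0000)

-0.966 0.259 8.000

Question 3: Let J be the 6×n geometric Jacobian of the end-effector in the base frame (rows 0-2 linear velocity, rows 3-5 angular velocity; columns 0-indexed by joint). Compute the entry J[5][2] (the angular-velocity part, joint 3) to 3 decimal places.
1.000

axis z_2 = (0.0000,0.0000,1.0000); lever o_n−o_2 = (-0.9659,0.2588,3.0000)
cross product → J_v[:, 2] = (-0.2588,-0.9659,0.0000)
J_ω[:, 2] = z_2
entry J[5][2] = 1.0000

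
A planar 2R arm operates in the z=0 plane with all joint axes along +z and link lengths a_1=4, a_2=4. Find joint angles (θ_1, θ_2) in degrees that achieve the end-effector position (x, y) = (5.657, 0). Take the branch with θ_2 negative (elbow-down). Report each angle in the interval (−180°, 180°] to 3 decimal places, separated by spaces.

44.999 -89.997

cos θ_2 = (32.0016−4²−4²)/(2·4·4) = 0.0001; θ_2 = -89.9970° (elbow-down)
β = atan2(0.0000,5.6570) = 0.0000°; ψ = atan2(-4.0000,4.0002) = -44.9985°
θ_1 = β − ψ = 44.9985°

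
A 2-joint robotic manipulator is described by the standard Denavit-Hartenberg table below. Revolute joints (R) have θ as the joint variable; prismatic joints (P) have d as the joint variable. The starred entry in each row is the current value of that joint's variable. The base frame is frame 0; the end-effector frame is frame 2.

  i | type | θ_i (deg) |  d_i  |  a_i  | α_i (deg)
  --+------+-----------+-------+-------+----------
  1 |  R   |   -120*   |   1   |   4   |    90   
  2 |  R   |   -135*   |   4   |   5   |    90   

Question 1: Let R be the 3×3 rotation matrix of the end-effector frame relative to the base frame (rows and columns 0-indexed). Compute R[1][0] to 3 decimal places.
End-effector x-axis (col 0 of R) = (0.3536,0.6124,-0.7071)
R[1][0] = 0.6124

0.612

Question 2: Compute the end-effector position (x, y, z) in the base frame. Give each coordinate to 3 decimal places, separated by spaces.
after link 1: o_1 = (-2.0000, -3.4641, 1.0000)
after link 2: o_2 = (-3.6963, 1.5978, -2.5355)

-3.696 1.598 -2.536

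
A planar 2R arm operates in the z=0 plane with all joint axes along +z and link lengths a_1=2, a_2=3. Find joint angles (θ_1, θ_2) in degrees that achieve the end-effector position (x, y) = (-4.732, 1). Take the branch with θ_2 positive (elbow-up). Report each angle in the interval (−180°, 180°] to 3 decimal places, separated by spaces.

149.997 30.005

cos θ_2 = (23.3918−2²−3²)/(2·2·3) = 0.8660; θ_2 = 30.0046° (elbow-up)
β = atan2(1.0000,-4.7320) = 168.0674°; ψ = atan2(1.5002,4.5980) = 18.0703°
θ_1 = β − ψ = 149.9971°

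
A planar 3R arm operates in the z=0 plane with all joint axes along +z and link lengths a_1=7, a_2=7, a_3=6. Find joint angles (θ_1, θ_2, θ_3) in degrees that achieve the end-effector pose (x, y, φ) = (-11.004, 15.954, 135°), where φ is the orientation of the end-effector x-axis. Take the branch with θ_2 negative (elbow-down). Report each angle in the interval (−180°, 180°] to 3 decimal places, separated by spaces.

wrist centre = target − a_3·(cos φ, sin φ) = (-6.7614, 11.7114)
cos θ_2 = (182.8719−7²−7²)/(2·7·7) = 0.8660; θ_2 = -29.9983° (elbow-down)
β = atan2(11.7114,-6.7614) = 119.9993°; ψ = atan2(-3.4998,13.0623) = -14.9992°
θ_1 = β − ψ = 134.9984°
θ_3 = φ − θ_1 − θ_2 = 29.9999° (wrapped to (-180°,180°])

134.998 -29.998 30.000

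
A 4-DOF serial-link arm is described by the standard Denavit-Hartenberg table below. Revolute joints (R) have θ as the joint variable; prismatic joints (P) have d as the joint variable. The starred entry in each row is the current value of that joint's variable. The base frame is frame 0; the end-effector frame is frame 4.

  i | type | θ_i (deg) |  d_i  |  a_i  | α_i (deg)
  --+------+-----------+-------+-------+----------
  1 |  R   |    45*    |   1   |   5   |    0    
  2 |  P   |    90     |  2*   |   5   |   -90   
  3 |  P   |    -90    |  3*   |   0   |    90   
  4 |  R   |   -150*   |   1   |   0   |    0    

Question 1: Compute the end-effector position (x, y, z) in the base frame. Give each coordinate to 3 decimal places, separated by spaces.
-1.414 4.243 3.000

after link 1: o_1 = (3.5355, 3.5355, 1.0000)
after link 2: o_2 = (0.0000, 7.0711, 3.0000)
after link 3: o_3 = (-2.1213, 4.9497, 3.0000)
after link 4: o_4 = (-1.4142, 4.2426, 3.0000)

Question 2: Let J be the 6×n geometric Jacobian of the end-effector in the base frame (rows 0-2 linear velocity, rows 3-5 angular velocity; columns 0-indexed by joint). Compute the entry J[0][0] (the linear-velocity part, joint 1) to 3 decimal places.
-4.243

axis z_0 = ẑ; lever o_n−o_0 = (-1.4142,4.2426,3.0000)
cross product → J_v[:, 0] = (-4.2426,-1.4142,0.0000)
J_ω[:, 0] = z_0
entry J[0][0] = -4.2426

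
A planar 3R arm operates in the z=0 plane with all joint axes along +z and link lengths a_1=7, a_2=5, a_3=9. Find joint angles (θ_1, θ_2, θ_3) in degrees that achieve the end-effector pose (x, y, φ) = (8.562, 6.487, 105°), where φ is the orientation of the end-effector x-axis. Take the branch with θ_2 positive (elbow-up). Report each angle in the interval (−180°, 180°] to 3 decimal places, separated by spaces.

-30.006 45.009 89.997

wrist centre = target − a_3·(cos φ, sin φ) = (10.8914, -2.2063)
cos θ_2 = (123.4899−7²−5²)/(2·7·5) = 0.7070; θ_2 = 45.0088° (elbow-up)
β = atan2(-2.2063,10.8914) = -11.4518°; ψ = atan2(3.5361,10.5350) = 18.5544°
θ_1 = β − ψ = -30.0062°
θ_3 = φ − θ_1 − θ_2 = 89.9974° (wrapped to (-180°,180°])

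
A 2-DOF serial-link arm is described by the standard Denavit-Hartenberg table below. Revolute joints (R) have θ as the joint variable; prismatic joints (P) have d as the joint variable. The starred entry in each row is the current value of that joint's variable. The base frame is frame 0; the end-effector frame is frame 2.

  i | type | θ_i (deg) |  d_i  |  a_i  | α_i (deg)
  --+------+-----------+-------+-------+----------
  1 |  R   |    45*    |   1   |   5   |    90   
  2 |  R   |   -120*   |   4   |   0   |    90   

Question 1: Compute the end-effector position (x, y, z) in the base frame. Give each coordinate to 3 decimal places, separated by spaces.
after link 1: o_1 = (3.5355, 3.5355, 1.0000)
after link 2: o_2 = (6.3640, 0.7071, 1.0000)

6.364 0.707 1.000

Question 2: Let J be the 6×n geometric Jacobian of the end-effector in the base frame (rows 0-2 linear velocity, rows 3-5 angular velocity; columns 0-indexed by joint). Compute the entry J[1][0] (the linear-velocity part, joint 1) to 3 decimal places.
6.364

axis z_0 = ẑ; lever o_n−o_0 = (6.3640,0.7071,1.0000)
cross product → J_v[:, 0] = (-0.7071,6.3640,0.0000)
J_ω[:, 0] = z_0
entry J[1][0] = 6.3640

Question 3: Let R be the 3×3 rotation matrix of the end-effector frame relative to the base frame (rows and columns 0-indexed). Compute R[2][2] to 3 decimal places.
0.500

End-effector z-axis (col 2 of R) = (-0.6124,-0.6124,0.5000)
R[2][2] = 0.5000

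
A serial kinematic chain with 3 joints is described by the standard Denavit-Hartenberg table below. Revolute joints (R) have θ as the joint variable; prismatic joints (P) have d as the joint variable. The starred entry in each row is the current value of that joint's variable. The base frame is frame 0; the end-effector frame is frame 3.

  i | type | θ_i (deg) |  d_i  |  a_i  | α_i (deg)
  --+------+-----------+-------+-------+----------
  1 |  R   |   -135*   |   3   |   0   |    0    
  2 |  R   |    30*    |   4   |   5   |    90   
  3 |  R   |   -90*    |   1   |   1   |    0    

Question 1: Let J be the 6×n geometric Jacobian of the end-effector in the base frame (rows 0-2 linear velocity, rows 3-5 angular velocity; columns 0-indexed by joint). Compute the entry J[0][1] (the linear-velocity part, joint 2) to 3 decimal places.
4.571

axis z_1 = (0.0000,0.0000,1.0000); lever o_n−o_1 = (-2.2600,-4.5708,3.0000)
cross product → J_v[:, 1] = (4.5708,-2.2600,0.0000)
J_ω[:, 1] = z_1
entry J[0][1] = 4.5708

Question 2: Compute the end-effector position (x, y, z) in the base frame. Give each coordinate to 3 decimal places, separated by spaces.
-2.260 -4.571 6.000

after link 1: o_1 = (0.0000, 0.0000, 3.0000)
after link 2: o_2 = (-1.2941, -4.8296, 7.0000)
after link 3: o_3 = (-2.2600, -4.5708, 6.0000)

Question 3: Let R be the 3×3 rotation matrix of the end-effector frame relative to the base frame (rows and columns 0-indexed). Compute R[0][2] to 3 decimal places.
-0.966

End-effector z-axis (col 2 of R) = (-0.9659,0.2588,0.0000)
R[0][2] = -0.9659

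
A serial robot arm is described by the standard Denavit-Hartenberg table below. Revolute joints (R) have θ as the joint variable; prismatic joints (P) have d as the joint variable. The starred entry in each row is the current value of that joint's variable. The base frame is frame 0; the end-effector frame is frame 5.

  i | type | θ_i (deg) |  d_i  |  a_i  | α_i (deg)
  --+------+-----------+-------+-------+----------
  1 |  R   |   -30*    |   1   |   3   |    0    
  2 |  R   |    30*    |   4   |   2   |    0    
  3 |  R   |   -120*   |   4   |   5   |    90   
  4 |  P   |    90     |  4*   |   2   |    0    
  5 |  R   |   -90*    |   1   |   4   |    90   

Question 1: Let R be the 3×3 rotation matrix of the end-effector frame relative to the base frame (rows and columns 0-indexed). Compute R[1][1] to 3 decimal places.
0.500

End-effector y-axis (col 1 of R) = (-0.8660,0.5000,0.0000)
R[1][1] = 0.5000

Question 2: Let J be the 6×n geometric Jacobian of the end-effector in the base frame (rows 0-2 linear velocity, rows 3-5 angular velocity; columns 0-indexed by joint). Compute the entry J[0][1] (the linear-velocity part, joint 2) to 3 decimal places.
axis z_1 = (0.0000,0.0000,1.0000); lever o_n−o_1 = (-6.8301,-5.2942,10.0000)
cross product → J_v[:, 1] = (5.2942,-6.8301,0.0000)
J_ω[:, 1] = z_1
entry J[0][1] = 5.2942

5.294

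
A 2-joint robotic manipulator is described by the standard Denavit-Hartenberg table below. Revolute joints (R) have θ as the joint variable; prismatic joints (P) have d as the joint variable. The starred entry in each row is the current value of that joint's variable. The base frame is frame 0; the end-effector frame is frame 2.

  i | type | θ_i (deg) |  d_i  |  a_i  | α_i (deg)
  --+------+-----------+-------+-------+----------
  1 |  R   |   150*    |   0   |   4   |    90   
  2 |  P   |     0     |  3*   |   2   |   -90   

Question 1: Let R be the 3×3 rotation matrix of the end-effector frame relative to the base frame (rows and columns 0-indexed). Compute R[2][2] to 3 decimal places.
End-effector z-axis (col 2 of R) = (0.0000,0.0000,1.0000)
R[2][2] = 1.0000

1.000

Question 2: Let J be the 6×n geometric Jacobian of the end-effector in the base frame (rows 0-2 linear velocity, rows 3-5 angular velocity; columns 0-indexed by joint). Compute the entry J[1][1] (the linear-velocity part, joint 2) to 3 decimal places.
prismatic axis z_1 = (0.5000,0.8660,0.0000)
J_v[:, 1] = z_1; J_ω[:, 1] = (0,0,0)
entry J[1][1] = 0.8660

0.866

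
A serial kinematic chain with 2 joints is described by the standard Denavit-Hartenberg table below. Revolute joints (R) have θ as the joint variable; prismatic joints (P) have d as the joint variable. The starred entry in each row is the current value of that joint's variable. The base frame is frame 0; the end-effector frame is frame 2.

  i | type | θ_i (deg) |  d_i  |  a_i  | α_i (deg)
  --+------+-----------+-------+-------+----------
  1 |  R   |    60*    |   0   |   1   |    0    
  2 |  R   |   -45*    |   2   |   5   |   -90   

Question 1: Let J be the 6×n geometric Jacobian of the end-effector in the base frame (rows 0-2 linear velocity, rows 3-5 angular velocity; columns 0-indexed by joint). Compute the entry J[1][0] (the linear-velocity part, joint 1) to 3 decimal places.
5.330

axis z_0 = ẑ; lever o_n−o_0 = (5.3296,2.1601,2.0000)
cross product → J_v[:, 0] = (-2.1601,5.3296,0.0000)
J_ω[:, 0] = z_0
entry J[1][0] = 5.3296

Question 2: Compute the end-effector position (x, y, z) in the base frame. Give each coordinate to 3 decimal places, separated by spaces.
after link 1: o_1 = (0.5000, 0.8660, 0.0000)
after link 2: o_2 = (5.3296, 2.1601, 2.0000)

5.330 2.160 2.000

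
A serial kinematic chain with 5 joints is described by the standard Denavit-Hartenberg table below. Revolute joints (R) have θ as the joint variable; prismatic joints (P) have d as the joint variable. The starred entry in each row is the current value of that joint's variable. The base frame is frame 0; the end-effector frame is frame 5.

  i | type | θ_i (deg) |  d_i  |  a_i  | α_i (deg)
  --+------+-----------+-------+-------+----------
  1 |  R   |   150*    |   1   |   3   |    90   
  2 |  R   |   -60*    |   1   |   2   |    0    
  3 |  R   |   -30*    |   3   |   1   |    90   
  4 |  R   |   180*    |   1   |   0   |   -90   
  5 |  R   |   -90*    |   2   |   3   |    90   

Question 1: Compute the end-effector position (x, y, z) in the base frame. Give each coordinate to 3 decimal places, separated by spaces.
after link 1: o_1 = (-2.5981, 1.5000, 1.0000)
after link 2: o_2 = (-2.9641, 2.8660, -0.7321)
after link 3: o_3 = (-1.4641, 5.4641, -1.7321)
after link 4: o_4 = (-0.5981, 4.9641, -1.7321)
after link 5: o_5 = (1.0000, 1.7321, -1.7321)

1.000 1.732 -1.732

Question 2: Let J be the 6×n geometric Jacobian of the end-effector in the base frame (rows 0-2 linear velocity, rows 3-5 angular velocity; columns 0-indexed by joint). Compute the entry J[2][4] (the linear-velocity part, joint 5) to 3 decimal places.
axis z_4 = (-0.5000,-0.8660,0.0000); lever o_n−o_4 = (1.5981,-3.2321,-0.0000)
cross product → J_v[:, 4] = (0.0000,-0.0000,3.0000)
J_ω[:, 4] = z_4
entry J[2][4] = 3.0000

3.000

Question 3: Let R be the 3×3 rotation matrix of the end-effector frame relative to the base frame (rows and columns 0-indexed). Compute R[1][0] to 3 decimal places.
End-effector x-axis (col 0 of R) = (0.8660,-0.5000,-0.0000)
R[1][0] = -0.5000

-0.500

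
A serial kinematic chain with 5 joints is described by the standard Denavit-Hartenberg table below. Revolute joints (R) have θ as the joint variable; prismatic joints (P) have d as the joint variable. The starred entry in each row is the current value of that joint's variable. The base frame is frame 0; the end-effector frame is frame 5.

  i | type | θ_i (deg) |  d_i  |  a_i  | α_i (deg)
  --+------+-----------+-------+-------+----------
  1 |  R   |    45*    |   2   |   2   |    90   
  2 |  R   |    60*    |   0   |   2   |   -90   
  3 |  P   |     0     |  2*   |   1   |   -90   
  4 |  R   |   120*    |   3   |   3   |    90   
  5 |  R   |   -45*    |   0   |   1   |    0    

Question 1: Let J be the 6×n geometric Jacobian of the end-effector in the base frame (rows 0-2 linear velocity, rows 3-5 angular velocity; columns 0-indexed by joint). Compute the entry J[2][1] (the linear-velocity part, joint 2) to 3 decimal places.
1.622

axis z_1 = (0.7071,-0.7071,0.0000); lever o_n−o_1 = (-0.4747,2.7679,0.3876)
cross product → J_v[:, 1] = (-0.2741,-0.2741,1.6215)
J_ω[:, 1] = z_1
entry J[2][1] = 1.6215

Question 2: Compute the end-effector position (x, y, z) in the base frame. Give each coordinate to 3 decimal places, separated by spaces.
after link 1: o_1 = (1.4142, 1.4142, 2.0000)
after link 2: o_2 = (2.1213, 2.1213, 3.7321)
after link 3: o_3 = (1.2501, 1.2501, 5.5981)
after link 4: o_4 = (0.1895, 4.4321, 3.0000)
after link 5: o_5 = (0.9395, 4.1821, 2.3876)

0.939 4.182 2.388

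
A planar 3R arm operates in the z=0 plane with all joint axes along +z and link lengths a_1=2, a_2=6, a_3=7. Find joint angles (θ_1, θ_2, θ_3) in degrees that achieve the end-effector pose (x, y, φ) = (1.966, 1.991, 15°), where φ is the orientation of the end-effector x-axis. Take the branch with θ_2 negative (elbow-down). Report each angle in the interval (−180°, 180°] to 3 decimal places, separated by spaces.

wrist centre = target − a_3·(cos φ, sin φ) = (-4.7955, 0.1793)
cos θ_2 = (23.0288−2²−6²)/(2·2·6) = -0.7071; θ_2 = -135.0022° (elbow-down)
β = atan2(0.1793,-4.7955) = 177.8591°; ψ = atan2(-4.2425,-2.2428) = -117.8634°
θ_1 = β − ψ = 295.7226°
θ_3 = φ − θ_1 − θ_2 = -145.7203° (wrapped to (-180°,180°])

-64.277 -135.002 -145.720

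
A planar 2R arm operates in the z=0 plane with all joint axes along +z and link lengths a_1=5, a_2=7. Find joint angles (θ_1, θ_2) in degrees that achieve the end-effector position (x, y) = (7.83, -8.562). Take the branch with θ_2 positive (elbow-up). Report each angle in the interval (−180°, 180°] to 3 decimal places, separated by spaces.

cos θ_2 = (134.6167−5²−7²)/(2·5·7) = 0.8660; θ_2 = 30.0082° (elbow-up)
β = atan2(-8.5620,7.8300) = -47.5569°; ψ = atan2(3.5009,11.0617) = 17.5619°
θ_1 = β − ψ = -65.1188°

-65.119 30.008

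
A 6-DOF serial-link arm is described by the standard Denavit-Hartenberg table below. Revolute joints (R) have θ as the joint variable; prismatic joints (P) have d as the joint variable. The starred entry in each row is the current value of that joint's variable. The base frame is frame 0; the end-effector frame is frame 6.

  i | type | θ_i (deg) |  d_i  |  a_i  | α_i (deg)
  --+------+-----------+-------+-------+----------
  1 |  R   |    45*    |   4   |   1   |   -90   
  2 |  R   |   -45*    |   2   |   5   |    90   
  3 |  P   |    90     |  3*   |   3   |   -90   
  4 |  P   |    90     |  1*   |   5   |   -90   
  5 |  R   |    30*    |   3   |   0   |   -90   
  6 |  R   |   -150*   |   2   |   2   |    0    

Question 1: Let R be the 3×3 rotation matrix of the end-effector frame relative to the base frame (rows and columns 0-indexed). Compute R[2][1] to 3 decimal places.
-0.129

End-effector y-axis (col 1 of R) = (0.9539,-0.2709,-0.1294)
R[2][1] = -0.1294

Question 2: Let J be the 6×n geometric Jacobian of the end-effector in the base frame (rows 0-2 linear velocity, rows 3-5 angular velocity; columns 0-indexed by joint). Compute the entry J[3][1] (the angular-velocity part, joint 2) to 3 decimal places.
-0.707

axis z_1 = (-0.7071,0.7071,0.0000); lever o_n−o_1 = (1.4759,2.8901,3.7944)
cross product → J_v[:, 1] = (2.6830,2.6830,-3.0872)
J_ω[:, 1] = z_1
entry J[3][1] = -0.7071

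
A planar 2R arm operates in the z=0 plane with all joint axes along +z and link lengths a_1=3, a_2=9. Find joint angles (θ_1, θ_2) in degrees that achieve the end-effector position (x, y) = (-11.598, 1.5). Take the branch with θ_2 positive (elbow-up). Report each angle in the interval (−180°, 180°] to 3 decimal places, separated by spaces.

cos θ_2 = (136.7636−3²−9²)/(2·3·9) = 0.8660; θ_2 = 30.0038° (elbow-up)
β = atan2(1.5000,-11.5980) = 172.6307°; ψ = atan2(4.5005,10.7939) = 22.6336°
θ_1 = β − ψ = 149.9971°

149.997 30.004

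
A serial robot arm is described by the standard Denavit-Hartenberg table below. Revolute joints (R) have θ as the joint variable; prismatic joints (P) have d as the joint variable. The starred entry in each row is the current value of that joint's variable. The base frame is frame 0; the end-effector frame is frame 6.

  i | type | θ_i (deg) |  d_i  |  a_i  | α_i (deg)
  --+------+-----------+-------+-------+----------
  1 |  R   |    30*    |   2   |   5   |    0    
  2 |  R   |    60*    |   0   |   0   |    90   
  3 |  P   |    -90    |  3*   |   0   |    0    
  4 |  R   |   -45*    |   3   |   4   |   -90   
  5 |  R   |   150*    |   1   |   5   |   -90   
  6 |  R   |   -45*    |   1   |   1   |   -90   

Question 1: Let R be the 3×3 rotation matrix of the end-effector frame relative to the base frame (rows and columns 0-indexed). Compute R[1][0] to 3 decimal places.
End-effector x-axis (col 0 of R) = (-0.3536,0.9330,-0.0670)
R[1][0] = 0.9330

0.933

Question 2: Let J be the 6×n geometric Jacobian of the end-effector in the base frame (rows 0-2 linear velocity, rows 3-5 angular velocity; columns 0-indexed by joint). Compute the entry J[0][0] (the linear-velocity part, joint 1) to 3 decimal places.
axis z_0 = ẑ; lever o_n−o_0 = (8.3426,4.7271,1.8129)
cross product → J_v[:, 0] = (-4.7271,8.3426,0.0000)
J_ω[:, 0] = z_0
entry J[0][0] = -4.7271

-4.727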